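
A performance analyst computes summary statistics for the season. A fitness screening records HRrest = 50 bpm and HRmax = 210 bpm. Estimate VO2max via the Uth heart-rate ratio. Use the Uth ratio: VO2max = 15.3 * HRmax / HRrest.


VO2max = 15.3 * HRmax / HRrest
VO2max = 15.3 * 210 / 50
VO2max = 3213 / 50 = 64.26 mL/kg/min

64.26 mL/kg/min


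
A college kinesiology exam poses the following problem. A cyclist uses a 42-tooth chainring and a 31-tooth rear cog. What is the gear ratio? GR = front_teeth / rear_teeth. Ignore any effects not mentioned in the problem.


GR = front_teeth / rear_teeth
GR = 42 / 31
GR = 1.3548

1.3548


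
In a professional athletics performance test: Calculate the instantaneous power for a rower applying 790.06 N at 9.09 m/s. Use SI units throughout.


P = F * v
P = 790.06 * 9.09
P = 7181.6454 W

7181.6454 W


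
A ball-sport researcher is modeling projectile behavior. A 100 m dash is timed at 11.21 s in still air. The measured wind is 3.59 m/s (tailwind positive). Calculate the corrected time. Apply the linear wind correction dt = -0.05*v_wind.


dt = -0.05 * v_wind = -0.05 * 3.59 = -0.1795 s
t_corrected = t_still + dt = 11.21 + (-0.1795)
t_corrected = 11.0305 s

11.0305 s


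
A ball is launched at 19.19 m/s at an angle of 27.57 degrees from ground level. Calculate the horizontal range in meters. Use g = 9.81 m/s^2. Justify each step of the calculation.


R = v^2 * sin(2*theta) / g
Convert angle to radians: theta = 27.57 deg = 0.4812 rad
sin(2*theta) = sin(0.9624) = 0.8206
R = 19.19^2 * 0.8206 / 9.81
R = 368.2561 * 0.8206 / 9.81 = 30.8025 m

30.8025 m


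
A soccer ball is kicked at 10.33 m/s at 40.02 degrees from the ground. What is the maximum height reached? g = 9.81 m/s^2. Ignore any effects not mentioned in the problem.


H = (v*sin(theta))^2 / (2*g)
vy = v*sin(theta) = 10.33 * sin(40.02 deg) = 6.6428 m/s
H = vy^2 / (2*g) = 44.1262 / (2*9.81)
H = 44.1262 / 19.62 = 2.249 m

2.249 m


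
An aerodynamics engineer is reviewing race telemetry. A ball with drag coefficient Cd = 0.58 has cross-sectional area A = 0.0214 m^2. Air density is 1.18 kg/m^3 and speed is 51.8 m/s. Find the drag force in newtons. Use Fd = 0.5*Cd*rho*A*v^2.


Fd = 0.5 * Cd * rho * A * v^2
Fd = 0.5 * 0.58 * 1.18 * 0.0214 * 51.8^2
v^2 = 2683.24
Fd = 0.5 * 0.58 * 1.18 * 0.0214 * 2683.24 = 19.6496 N

19.6496 N


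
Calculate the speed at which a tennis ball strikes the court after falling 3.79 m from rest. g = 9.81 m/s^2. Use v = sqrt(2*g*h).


v = sqrt(2 * g * h)
v = sqrt(2 * 9.81 * 3.79)
v = sqrt(74.3598) = 8.6232 m/s

8.6232 m/s


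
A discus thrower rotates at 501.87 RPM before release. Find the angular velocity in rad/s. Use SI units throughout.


omega = RPM * 2 * pi / 60
omega = 501.87 * 2 * 3.14159 / 60
omega = 3153.3422 / 60 = 52.5557 rad/s

52.5557 rad/s


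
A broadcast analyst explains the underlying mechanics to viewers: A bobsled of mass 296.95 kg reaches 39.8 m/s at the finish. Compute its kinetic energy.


KE = 0.5 * m * v^2
KE = 0.5 * 296.95 * 39.8^2
KE = 0.5 * 296.95 * 1584.04 = 235190.339 J

235190.339 J


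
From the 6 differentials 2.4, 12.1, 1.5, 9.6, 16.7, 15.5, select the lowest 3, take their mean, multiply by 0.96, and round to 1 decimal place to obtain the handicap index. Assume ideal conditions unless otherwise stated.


All differentials: 2.4, 12.1, 1.5, 9.6, 16.7, 15.5
Sorted: 1.5, 2.4, 9.6, 12.1, 15.5, 16.7
Best 3: 1.5, 2.4, 9.6
Average of best = 13.5 / 3 = 4.5
Raw index = 4.5 * 0.96 = 4.32
Handicap index = round(4.32, 1) = 4.3

4.3


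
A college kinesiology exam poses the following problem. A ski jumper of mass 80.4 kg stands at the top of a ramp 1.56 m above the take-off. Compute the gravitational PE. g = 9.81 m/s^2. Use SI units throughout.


PE = m * g * h
PE = 80.4 * 9.81 * 1.56
PE = 788.724 * 1.56 = 1230.4094 J

1230.4094 J


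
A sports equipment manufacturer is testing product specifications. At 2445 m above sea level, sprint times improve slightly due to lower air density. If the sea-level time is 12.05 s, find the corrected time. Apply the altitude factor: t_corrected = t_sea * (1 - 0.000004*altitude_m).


Correction factor = 1 - 0.000004 * 2445 = 0.99022
t_corrected = t_sea * factor = 12.05 * 0.99022
t_corrected = 11.9322 s

11.9322 s


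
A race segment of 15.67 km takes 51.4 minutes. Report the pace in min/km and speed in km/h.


Pace = time / distance = 51.4 min / 15.67 km = 3.2802 min/km
Speed = distance / time_in_hours = 15.67 / 0.8567 hr
Speed = 18.2918 km/h

3.2802 min/km, 18.2918 km/h


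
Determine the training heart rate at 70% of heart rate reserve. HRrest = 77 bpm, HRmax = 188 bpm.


Target = HRrest + pct*(HRmax - HRrest)
Heart rate reserve = HRmax - HRrest = 188 - 77 = 111 bpm
Fraction = 70% = 0.7
Target = 77 + 0.7 * 111
Target = 77 + 77.7 = 154.7 bpm

154.7 bpm


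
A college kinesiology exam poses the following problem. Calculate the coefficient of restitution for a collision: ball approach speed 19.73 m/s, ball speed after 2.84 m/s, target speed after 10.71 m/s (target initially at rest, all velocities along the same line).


e = (v2_after - v1_after) / (v1_before - v2_before)
Numerator = 10.71 - 2.84 = 7.87
Denominator = 19.73 - 0 = 19.73
e = 7.87 / 19.73 = 0.3989

0.3989


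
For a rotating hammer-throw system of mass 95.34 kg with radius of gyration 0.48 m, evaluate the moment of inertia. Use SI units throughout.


I = m * k^2
I = 95.34 * 0.48^2
I = 95.34 * 0.2304 = 21.9663 kg*m^2

21.9663 kg*m^2


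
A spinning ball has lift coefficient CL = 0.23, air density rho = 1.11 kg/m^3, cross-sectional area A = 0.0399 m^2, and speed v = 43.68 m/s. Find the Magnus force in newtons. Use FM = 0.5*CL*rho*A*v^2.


FM = 0.5 * CL * rho * A * v^2
FM = 0.5 * 0.23 * 1.11 * 0.0399 * 43.68^2
v^2 = 1907.9424
FM = 0.5 * 0.23 * 1.11 * 0.0399 * 1907.9424 = 9.7176 N

9.7176 N


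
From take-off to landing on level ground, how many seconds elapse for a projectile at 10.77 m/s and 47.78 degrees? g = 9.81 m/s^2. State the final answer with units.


T = 2*v*sin(theta)/g
sin(theta) = sin(47.78 deg) = 0.7406
T = 2*10.77*0.7406 / 9.81
T = 15.9519 / 9.81 = 1.6261 s

1.6261 s


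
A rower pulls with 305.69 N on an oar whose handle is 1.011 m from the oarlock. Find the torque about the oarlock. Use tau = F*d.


tau = F * d
tau = 305.69 * 1.011
tau = 309.0526 N*m

309.0526 N*m


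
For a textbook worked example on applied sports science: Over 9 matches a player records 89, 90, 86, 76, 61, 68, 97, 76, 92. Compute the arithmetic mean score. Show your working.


Average = sum / n
Sum = 735
Average = 735 / 9 = 81.6667

81.6667


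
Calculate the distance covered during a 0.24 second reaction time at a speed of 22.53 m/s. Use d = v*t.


d = v * t
d = 22.53 * 0.24
d = 5.4072 m

5.4072 m


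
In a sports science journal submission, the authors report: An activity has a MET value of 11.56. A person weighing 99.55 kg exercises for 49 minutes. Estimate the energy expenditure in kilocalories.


kcal = MET * mass * time_hr
Convert time: 49 min = 0.8167 hr
kcal = 11.56 * 99.55 * 0.8167
kcal = 939.8184 kcal

939.8184 kcal


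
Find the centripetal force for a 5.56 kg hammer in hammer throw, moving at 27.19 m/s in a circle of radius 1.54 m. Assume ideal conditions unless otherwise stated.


Fc = m * v^2 / r
v^2 = 27.19^2 = 739.2961
Fc = 5.56 * 739.2961 / 1.54
Fc = 4110.4863 / 1.54 = 2669.147 N

2669.147 N


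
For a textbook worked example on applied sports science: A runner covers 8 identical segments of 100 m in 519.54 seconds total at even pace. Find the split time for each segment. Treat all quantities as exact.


Split time = total_time / n_laps = 519.54 / 8
Split time = 64.9425 s per lap

64.9425 s


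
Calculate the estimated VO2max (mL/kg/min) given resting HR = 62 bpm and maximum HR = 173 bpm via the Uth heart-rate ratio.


VO2max = 15.3 * HRmax / HRrest
VO2max = 15.3 * 173 / 62
VO2max = 2646.9 / 62 = 42.6919 mL/kg/min

42.6919 mL/kg/min


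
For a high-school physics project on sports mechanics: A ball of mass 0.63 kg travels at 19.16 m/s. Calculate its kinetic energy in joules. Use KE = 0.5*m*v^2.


KE = 0.5 * m * v^2
KE = 0.5 * 0.63 * 19.16^2
KE = 0.5 * 0.63 * 367.1056 = 115.6383 J

115.6383 J


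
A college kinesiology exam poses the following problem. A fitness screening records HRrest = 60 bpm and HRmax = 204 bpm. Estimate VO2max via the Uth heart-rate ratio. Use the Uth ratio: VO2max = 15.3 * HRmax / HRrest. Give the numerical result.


VO2max = 15.3 * HRmax / HRrest
VO2max = 15.3 * 204 / 60
VO2max = 3121.2 / 60 = 52.02 mL/kg/min

52.02 mL/kg/min


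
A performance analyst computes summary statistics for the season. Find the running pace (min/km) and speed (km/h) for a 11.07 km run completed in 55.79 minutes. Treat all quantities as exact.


Pace = time / distance = 55.79 min / 11.07 km = 5.0397 min/km
Speed = distance / time_in_hours = 11.07 / 0.9298 hr
Speed = 11.9054 km/h

5.0397 min/km, 11.9054 km/h


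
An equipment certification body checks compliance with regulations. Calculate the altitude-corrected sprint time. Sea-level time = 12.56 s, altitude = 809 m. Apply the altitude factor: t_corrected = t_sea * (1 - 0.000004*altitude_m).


Correction factor = 1 - 0.000004 * 809 = 0.996764
t_corrected = t_sea * factor = 12.56 * 0.996764
t_corrected = 12.5194 s

12.5194 s


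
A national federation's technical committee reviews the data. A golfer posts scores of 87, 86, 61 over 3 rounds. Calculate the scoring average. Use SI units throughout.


Average = sum / n
Sum = 234
Average = 234 / 3 = 78

78


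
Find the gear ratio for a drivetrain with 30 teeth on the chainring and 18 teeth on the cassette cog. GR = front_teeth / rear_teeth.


GR = front_teeth / rear_teeth
GR = 30 / 18
GR = 1.6667

1.6667


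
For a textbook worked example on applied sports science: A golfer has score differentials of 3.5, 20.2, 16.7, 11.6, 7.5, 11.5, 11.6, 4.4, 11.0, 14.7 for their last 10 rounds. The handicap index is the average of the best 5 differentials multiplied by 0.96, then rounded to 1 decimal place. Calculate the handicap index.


All differentials: 3.5, 20.2, 16.7, 11.6, 7.5, 11.5, 11.6, 4.4, 11.0, 14.7
Sorted: 3.5, 4.4, 7.5, 11.0, 11.5, 11.6, 11.6, 14.7, 16.7, 20.2
Best 5: 3.5, 4.4, 7.5, 11.0, 11.5
Average of best = 37.9 / 5 = 7.58
Raw index = 7.58 * 0.96 = 7.2768
Handicap index = round(7.2768, 1) = 7.3

7.3


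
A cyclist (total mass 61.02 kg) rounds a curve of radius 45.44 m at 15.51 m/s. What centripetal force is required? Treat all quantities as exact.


Fc = m * v^2 / r
v^2 = 15.51^2 = 240.5601
Fc = 61.02 * 240.5601 / 45.44
Fc = 14678.9773 / 45.44 = 323.0409 N

323.0409 N


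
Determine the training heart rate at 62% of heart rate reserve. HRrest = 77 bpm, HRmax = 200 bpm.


Target = HRrest + pct*(HRmax - HRrest)
Heart rate reserve = HRmax - HRrest = 200 - 77 = 123 bpm
Fraction = 62% = 0.62
Target = 77 + 0.62 * 123
Target = 77 + 76.26 = 153.26 bpm

153.26 bpm


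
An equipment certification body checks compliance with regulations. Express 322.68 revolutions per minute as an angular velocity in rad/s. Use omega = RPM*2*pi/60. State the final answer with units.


omega = RPM * 2 * pi / 60
omega = 322.68 * 2 * 3.14159 / 60
omega = 2027.4582 / 60 = 33.791 rad/s

33.791 rad/s


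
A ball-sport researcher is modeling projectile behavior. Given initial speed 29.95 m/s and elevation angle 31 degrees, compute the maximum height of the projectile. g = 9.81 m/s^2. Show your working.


H = (v*sin(theta))^2 / (2*g)
vy = v*sin(theta) = 29.95 * sin(31 deg) = 15.4254 m/s
H = vy^2 / (2*g) = 237.9427 / (2*9.81)
H = 237.9427 / 19.62 = 12.1276 m

12.1276 m


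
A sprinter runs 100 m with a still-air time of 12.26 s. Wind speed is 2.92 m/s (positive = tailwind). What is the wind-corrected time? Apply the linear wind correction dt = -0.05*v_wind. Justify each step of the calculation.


dt = -0.05 * v_wind = -0.05 * 2.92 = -0.146 s
t_corrected = t_still + dt = 12.26 + (-0.146)
t_corrected = 12.114 s

12.114 s


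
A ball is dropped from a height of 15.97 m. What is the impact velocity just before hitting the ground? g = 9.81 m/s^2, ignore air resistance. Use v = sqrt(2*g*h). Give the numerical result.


v = sqrt(2 * g * h)
v = sqrt(2 * 9.81 * 15.97)
v = sqrt(313.3314) = 17.7012 m/s

17.7012 m/s


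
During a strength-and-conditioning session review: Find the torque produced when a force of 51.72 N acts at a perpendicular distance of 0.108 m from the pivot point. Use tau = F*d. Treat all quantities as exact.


tau = F * d
tau = 51.72 * 0.108
tau = 5.5858 N*m

5.5858 N*m


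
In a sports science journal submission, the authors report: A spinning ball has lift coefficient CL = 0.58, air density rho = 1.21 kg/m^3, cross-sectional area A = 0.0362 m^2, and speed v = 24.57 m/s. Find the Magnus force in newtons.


FM = 0.5 * CL * rho * A * v^2
FM = 0.5 * 0.58 * 1.21 * 0.0362 * 24.57^2
v^2 = 603.6849
FM = 0.5 * 0.58 * 1.21 * 0.0362 * 603.6849 = 7.6684 N

7.6684 N


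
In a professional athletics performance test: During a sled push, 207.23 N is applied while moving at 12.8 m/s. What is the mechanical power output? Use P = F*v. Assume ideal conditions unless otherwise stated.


P = F * v
P = 207.23 * 12.8
P = 2652.544 W

2652.544 W


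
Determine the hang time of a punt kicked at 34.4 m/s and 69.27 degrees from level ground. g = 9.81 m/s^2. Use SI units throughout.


T = 2*v*sin(theta)/g
sin(theta) = sin(69.27 deg) = 0.9353
T = 2*34.4*0.9353 / 9.81
T = 64.3458 / 9.81 = 6.5592 s

6.5592 s


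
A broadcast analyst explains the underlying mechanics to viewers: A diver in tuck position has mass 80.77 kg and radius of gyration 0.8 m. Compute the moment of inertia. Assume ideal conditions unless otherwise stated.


I = m * k^2
I = 80.77 * 0.8^2
I = 80.77 * 0.64 = 51.6928 kg*m^2

51.6928 kg*m^2


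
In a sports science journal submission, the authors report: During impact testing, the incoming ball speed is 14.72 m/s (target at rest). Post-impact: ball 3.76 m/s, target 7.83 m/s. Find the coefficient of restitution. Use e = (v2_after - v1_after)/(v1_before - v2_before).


e = (v2_after - v1_after) / (v1_before - v2_before)
Numerator = 7.83 - 3.76 = 4.07
Denominator = 14.72 - 0 = 14.72
e = 4.07 / 14.72 = 0.2765

0.2765


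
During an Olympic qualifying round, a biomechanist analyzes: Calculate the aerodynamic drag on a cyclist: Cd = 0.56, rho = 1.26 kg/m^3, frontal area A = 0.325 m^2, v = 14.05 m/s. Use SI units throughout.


Fd = 0.5 * Cd * rho * A * v^2
Fd = 0.5 * 0.56 * 1.26 * 0.325 * 14.05^2
v^2 = 197.4025
Fd = 0.5 * 0.56 * 1.26 * 0.325 * 197.4025 = 22.6342 N

22.6342 N


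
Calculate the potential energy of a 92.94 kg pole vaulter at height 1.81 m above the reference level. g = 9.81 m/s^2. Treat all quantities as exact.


PE = m * g * h
PE = 92.94 * 9.81 * 1.81
PE = 911.7414 * 1.81 = 1650.2519 J

1650.2519 J


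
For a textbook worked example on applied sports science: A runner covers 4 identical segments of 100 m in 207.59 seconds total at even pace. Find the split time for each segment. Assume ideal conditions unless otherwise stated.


Split time = total_time / n_laps = 207.59 / 4
Split time = 51.8975 s per lap

51.8975 s


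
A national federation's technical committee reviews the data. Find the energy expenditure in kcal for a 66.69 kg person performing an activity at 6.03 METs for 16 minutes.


kcal = MET * mass * time_hr
Convert time: 16 min = 0.2667 hr
kcal = 6.03 * 66.69 * 0.2667
kcal = 107.2375 kcal

107.2375 kcal


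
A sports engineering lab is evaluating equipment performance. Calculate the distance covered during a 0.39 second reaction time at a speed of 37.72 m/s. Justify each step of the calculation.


d = v * t
d = 37.72 * 0.39
d = 14.7108 m

14.7108 m


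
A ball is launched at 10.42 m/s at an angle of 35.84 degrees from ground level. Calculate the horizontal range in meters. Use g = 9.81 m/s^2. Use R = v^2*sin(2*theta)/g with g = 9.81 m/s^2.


R = v^2 * sin(2*theta) / g
Convert angle to radians: theta = 35.84 deg = 0.6255 rad
sin(2*theta) = sin(1.2511) = 0.9493
R = 10.42^2 * 0.9493 / 9.81
R = 108.5764 * 0.9493 / 9.81 = 10.507 m

10.507 m


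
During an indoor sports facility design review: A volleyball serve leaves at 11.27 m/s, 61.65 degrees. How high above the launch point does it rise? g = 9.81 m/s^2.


H = (v*sin(theta))^2 / (2*g)
vy = v*sin(theta) = 11.27 * sin(61.65 deg) = 9.9183 m/s
H = vy^2 / (2*g) = 98.3729 / (2*9.81)
H = 98.3729 / 19.62 = 5.0139 m

5.0139 m


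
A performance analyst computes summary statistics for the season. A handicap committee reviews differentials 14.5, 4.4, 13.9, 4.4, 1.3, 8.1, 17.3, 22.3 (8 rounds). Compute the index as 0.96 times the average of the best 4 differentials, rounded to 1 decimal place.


All differentials: 14.5, 4.4, 13.9, 4.4, 1.3, 8.1, 17.3, 22.3
Sorted: 1.3, 4.4, 4.4, 8.1, 13.9, 14.5, 17.3, 22.3
Best 4: 1.3, 4.4, 4.4, 8.1
Average of best = 18.2 / 4 = 4.55
Raw index = 4.55 * 0.96 = 4.368
Handicap index = round(4.368, 1) = 4.4

4.4


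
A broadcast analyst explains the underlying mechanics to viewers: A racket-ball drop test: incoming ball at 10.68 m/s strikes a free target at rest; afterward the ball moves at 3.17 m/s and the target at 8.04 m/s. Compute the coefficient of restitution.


e = (v2_after - v1_after) / (v1_before - v2_before)
Numerator = 8.04 - 3.17 = 4.87
Denominator = 10.68 - 0 = 10.68
e = 4.87 / 10.68 = 0.456

0.456


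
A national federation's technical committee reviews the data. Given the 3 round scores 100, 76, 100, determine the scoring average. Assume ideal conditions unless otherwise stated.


Average = sum / n
Sum = 276
Average = 276 / 3 = 92

92


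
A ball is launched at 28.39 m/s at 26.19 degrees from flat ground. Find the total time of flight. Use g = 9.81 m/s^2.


T = 2*v*sin(theta)/g
sin(theta) = sin(26.19 deg) = 0.4413
T = 2*28.39*0.4413 / 9.81
T = 25.0598 / 9.81 = 2.5545 s

2.5545 s


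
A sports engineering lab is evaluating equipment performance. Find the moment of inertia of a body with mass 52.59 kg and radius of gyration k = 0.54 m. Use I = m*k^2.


I = m * k^2
I = 52.59 * 0.54^2
I = 52.59 * 0.2916 = 15.3352 kg*m^2

15.3352 kg*m^2


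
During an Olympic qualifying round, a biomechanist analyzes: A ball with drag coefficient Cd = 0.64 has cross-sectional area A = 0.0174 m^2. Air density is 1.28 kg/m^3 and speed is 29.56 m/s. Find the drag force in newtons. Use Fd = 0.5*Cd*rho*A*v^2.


Fd = 0.5 * Cd * rho * A * v^2
Fd = 0.5 * 0.64 * 1.28 * 0.0174 * 29.56^2
v^2 = 873.7936
Fd = 0.5 * 0.64 * 1.28 * 0.0174 * 873.7936 = 6.2276 N

6.2276 N


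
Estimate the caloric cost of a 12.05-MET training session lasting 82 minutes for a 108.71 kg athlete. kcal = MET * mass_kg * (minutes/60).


kcal = MET * mass * time_hr
Convert time: 82 min = 1.3667 hr
kcal = 12.05 * 108.71 * 1.3667
kcal = 1790.2725 kcal

1790.2725 kcal


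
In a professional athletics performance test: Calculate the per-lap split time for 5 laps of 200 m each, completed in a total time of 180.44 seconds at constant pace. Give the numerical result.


Split time = total_time / n_laps = 180.44 / 5
Split time = 36.088 s per lap

36.088 s


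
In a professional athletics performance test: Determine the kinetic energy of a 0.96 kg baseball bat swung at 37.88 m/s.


KE = 0.5 * m * v^2
KE = 0.5 * 0.96 * 37.88^2
KE = 0.5 * 0.96 * 1434.8944 = 688.7493 J

688.7493 J


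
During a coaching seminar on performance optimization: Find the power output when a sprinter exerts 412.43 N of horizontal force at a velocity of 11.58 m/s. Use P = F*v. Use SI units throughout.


P = F * v
P = 412.43 * 11.58
P = 4775.9394 W

4775.9394 W


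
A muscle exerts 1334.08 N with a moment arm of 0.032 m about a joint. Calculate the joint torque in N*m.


tau = F * d
tau = 1334.08 * 0.032
tau = 42.6906 N*m

42.6906 N*m


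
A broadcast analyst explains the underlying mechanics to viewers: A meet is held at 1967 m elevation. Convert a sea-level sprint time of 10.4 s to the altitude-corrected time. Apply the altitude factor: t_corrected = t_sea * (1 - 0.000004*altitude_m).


Correction factor = 1 - 0.000004 * 1967 = 0.992132
t_corrected = t_sea * factor = 10.4 * 0.992132
t_corrected = 10.3182 s

10.3182 s


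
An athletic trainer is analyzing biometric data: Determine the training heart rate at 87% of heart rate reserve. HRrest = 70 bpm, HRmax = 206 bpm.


Target = HRrest + pct*(HRmax - HRrest)
Heart rate reserve = HRmax - HRrest = 206 - 70 = 136 bpm
Fraction = 87% = 0.87
Target = 70 + 0.87 * 136
Target = 70 + 118.32 = 188.32 bpm

188.32 bpm


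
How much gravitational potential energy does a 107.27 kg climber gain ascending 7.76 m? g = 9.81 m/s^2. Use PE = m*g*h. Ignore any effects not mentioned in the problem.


PE = m * g * h
PE = 107.27 * 9.81 * 7.76
PE = 1052.3187 * 7.76 = 8165.9931 J

8165.9931 J


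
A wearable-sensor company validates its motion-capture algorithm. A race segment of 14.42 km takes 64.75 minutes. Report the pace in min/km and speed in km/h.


Pace = time / distance = 64.75 min / 14.42 km = 4.4903 min/km
Speed = distance / time_in_hours = 14.42 / 1.0792 hr
Speed = 13.3622 km/h

4.4903 min/km, 13.3622 km/h


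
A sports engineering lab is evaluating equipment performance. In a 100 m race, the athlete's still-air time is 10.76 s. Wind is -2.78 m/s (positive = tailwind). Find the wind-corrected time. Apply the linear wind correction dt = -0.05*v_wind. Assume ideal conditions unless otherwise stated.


dt = -0.05 * v_wind = -0.05 * -2.78 = 0.139 s
t_corrected = t_still + dt = 10.76 + (0.139)
t_corrected = 10.899 s

10.899 s


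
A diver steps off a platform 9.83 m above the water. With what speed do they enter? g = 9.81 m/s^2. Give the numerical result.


v = sqrt(2 * g * h)
v = sqrt(2 * 9.81 * 9.83)
v = sqrt(192.8646) = 13.8876 m/s

13.8876 m/s


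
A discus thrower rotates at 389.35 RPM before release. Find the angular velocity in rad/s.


omega = RPM * 2 * pi / 60
omega = 389.35 * 2 * 3.14159 / 60
omega = 2446.3582 / 60 = 40.7726 rad/s

40.7726 rad/s


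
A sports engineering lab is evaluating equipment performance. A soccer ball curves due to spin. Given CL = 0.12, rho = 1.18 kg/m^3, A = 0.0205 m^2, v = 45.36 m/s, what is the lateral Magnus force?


FM = 0.5 * CL * rho * A * v^2
FM = 0.5 * 0.12 * 1.18 * 0.0205 * 45.36^2
v^2 = 2057.5296
FM = 0.5 * 0.12 * 1.18 * 0.0205 * 2057.5296 = 2.9863 N

2.9863 N


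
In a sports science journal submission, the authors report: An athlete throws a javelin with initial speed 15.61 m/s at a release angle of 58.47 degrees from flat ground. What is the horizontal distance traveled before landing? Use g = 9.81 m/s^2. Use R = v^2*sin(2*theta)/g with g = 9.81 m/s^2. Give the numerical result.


R = v^2 * sin(2*theta) / g
Convert angle to radians: theta = 58.47 deg = 1.0205 rad
sin(2*theta) = sin(2.041) = 0.8915
R = 15.61^2 * 0.8915 / 9.81
R = 243.6721 * 0.8915 / 9.81 = 22.1436 m

22.1436 m


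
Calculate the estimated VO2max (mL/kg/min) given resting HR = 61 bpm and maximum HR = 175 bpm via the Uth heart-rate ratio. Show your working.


VO2max = 15.3 * HRmax / HRrest
VO2max = 15.3 * 175 / 61
VO2max = 2677.5 / 61 = 43.8934 mL/kg/min

43.8934 mL/kg/min


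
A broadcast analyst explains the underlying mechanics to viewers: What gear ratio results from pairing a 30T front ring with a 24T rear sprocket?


GR = front_teeth / rear_teeth
GR = 30 / 24
GR = 1.25

1.25


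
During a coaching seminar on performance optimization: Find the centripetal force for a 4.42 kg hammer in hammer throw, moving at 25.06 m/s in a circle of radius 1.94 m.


Fc = m * v^2 / r
v^2 = 25.06^2 = 628.0036
Fc = 4.42 * 628.0036 / 1.94
Fc = 2775.7759 / 1.94 = 1430.8123 N

1430.8123 N


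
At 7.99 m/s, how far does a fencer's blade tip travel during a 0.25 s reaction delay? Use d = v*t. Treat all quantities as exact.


d = v * t
d = 7.99 * 0.25
d = 1.9975 m

1.9975 m


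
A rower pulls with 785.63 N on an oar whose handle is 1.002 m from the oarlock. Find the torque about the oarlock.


tau = F * d
tau = 785.63 * 1.002
tau = 787.2013 N*m

787.2013 N*m


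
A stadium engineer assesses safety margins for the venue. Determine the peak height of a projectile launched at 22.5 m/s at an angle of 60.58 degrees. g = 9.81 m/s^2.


H = (v*sin(theta))^2 / (2*g)
vy = v*sin(theta) = 22.5 * sin(60.58 deg) = 19.5985 m/s
H = vy^2 / (2*g) = 384.0994 / (2*9.81)
H = 384.0994 / 19.62 = 19.5769 m

19.5769 m


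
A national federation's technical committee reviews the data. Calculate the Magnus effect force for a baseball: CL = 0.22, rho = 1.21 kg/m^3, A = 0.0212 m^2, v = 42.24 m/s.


FM = 0.5 * CL * rho * A * v^2
FM = 0.5 * 0.22 * 1.21 * 0.0212 * 42.24^2
v^2 = 1784.2176
FM = 0.5 * 0.22 * 1.21 * 0.0212 * 1784.2176 = 5.0346 N

5.0346 N


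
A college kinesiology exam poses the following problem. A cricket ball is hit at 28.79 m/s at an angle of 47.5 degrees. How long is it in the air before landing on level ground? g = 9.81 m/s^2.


T = 2*v*sin(theta)/g
sin(theta) = sin(47.5 deg) = 0.7373
T = 2*28.79*0.7373 / 9.81
T = 42.4524 / 9.81 = 4.3275 s

4.3275 s


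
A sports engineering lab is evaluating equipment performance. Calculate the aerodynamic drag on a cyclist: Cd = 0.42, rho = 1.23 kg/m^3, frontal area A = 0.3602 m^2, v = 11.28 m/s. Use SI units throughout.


Fd = 0.5 * Cd * rho * A * v^2
Fd = 0.5 * 0.42 * 1.23 * 0.3602 * 11.28^2
v^2 = 127.2384
Fd = 0.5 * 0.42 * 1.23 * 0.3602 * 127.2384 = 11.8382 N

11.8382 N


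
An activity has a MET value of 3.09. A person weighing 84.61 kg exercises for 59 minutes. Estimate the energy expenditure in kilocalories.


kcal = MET * mass * time_hr
Convert time: 59 min = 0.9833 hr
kcal = 3.09 * 84.61 * 0.9833
kcal = 257.0875 kcal

257.0875 kcal


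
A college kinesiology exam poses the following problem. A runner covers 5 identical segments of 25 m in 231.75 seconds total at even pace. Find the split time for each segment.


Split time = total_time / n_laps = 231.75 / 5
Split time = 46.35 s per lap

46.35 s


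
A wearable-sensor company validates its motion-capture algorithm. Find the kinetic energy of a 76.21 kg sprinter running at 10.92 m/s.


KE = 0.5 * m * v^2
KE = 0.5 * 76.21 * 10.92^2
KE = 0.5 * 76.21 * 119.2464 = 4543.8841 J

4543.8841 J


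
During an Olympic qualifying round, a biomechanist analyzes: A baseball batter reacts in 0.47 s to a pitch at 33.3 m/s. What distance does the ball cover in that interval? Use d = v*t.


d = v * t
d = 33.3 * 0.47
d = 15.651 m

15.651 m


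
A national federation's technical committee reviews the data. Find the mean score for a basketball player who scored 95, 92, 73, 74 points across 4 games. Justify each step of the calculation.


Average = sum / n
Sum = 334
Average = 334 / 4 = 83.5

83.5


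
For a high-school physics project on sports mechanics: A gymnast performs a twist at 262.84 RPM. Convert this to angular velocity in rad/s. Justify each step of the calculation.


omega = RPM * 2 * pi / 60
omega = 262.84 * 2 * 3.14159 / 60
omega = 1651.4724 / 60 = 27.5245 rad/s

27.5245 rad/s


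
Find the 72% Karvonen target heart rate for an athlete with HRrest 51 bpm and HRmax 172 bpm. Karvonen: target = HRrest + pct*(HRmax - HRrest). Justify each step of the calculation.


Target = HRrest + pct*(HRmax - HRrest)
Heart rate reserve = HRmax - HRrest = 172 - 51 = 121 bpm
Fraction = 72% = 0.72
Target = 51 + 0.72 * 121
Target = 51 + 87.12 = 138.12 bpm

138.12 bpm


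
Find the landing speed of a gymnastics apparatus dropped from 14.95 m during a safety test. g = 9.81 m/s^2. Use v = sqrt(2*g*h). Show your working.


v = sqrt(2 * g * h)
v = sqrt(2 * 9.81 * 14.95)
v = sqrt(293.319) = 17.1266 m/s

17.1266 m/s


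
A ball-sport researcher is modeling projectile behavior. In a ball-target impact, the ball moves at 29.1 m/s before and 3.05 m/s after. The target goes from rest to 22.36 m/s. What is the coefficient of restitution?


e = (v2_after - v1_after) / (v1_before - v2_before)
Numerator = 22.36 - 3.05 = 19.31
Denominator = 29.1 - 0 = 29.1
e = 19.31 / 29.1 = 0.6636

0.6636


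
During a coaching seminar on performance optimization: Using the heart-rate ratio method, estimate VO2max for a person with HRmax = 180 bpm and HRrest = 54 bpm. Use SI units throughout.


VO2max = 15.3 * HRmax / HRrest
VO2max = 15.3 * 180 / 54
VO2max = 2754 / 54 = 51 mL/kg/min

51 mL/kg/min


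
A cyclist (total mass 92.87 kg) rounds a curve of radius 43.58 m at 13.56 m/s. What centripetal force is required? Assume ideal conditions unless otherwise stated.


Fc = m * v^2 / r
v^2 = 13.56^2 = 183.8736
Fc = 92.87 * 183.8736 / 43.58
Fc = 17076.3412 / 43.58 = 391.8389 N

391.8389 N


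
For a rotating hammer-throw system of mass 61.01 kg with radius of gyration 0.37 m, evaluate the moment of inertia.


I = m * k^2
I = 61.01 * 0.37^2
I = 61.01 * 0.1369 = 8.3523 kg*m^2

8.3523 kg*m^2


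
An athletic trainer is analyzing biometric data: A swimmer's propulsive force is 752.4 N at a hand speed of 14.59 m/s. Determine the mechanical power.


P = F * v
P = 752.4 * 14.59
P = 10977.516 W

10977.516 W


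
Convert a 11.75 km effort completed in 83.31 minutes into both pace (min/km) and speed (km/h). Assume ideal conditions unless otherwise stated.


Pace = time / distance = 83.31 min / 11.75 km = 7.0902 min/km
Speed = distance / time_in_hours = 11.75 / 1.3885 hr
Speed = 8.4624 km/h

7.0902 min/km, 8.4624 km/h


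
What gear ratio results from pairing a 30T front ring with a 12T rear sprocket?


GR = front_teeth / rear_teeth
GR = 30 / 12
GR = 2.5

2.5


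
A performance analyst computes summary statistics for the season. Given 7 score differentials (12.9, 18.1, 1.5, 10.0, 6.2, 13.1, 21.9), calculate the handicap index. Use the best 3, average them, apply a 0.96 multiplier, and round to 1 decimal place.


All differentials: 12.9, 18.1, 1.5, 10.0, 6.2, 13.1, 21.9
Sorted: 1.5, 6.2, 10.0, 12.9, 13.1, 18.1, 21.9
Best 3: 1.5, 6.2, 10.0
Average of best = 17.7 / 3 = 5.9
Raw index = 5.9 * 0.96 = 5.664
Handicap index = round(5.664, 1) = 5.7

5.7


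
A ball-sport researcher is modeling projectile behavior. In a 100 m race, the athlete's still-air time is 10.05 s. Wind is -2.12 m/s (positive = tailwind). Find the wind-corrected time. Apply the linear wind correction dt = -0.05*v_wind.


dt = -0.05 * v_wind = -0.05 * -2.12 = 0.106 s
t_corrected = t_still + dt = 10.05 + (0.106)
t_corrected = 10.156 s

10.156 s


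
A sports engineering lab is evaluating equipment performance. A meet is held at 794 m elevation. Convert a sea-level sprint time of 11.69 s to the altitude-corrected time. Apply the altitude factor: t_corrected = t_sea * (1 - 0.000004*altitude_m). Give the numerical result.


Correction factor = 1 - 0.000004 * 794 = 0.996824
t_corrected = t_sea * factor = 11.69 * 0.996824
t_corrected = 11.6529 s

11.6529 s


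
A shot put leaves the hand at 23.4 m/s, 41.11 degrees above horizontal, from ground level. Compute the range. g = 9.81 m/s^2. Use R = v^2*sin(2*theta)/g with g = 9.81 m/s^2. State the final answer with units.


R = v^2 * sin(2*theta) / g
Convert angle to radians: theta = 41.11 deg = 0.7175 rad
sin(2*theta) = sin(1.435) = 0.9908
R = 23.4^2 * 0.9908 / 9.81
R = 547.56 * 0.9908 / 9.81 = 55.3027 m

55.3027 m


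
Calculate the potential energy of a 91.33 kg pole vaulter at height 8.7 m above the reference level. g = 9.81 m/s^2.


PE = m * g * h
PE = 91.33 * 9.81 * 8.7
PE = 895.9473 * 8.7 = 7794.7415 J

7794.7415 J


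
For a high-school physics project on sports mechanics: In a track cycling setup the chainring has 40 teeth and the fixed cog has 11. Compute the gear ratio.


GR = front_teeth / rear_teeth
GR = 40 / 11
GR = 3.6364

3.6364


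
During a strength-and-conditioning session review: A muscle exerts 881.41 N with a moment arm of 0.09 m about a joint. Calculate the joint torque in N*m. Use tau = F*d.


tau = F * d
tau = 881.41 * 0.09
tau = 79.3269 N*m

79.3269 N*m


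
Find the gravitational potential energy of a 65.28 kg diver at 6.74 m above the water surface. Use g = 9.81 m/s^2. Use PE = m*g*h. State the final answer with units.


PE = m * g * h
PE = 65.28 * 9.81 * 6.74
PE = 640.3968 * 6.74 = 4316.2744 J

4316.2744 J


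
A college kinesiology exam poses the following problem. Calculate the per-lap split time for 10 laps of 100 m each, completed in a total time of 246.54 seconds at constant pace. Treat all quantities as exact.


Split time = total_time / n_laps = 246.54 / 10
Split time = 24.654 s per lap

24.654 s


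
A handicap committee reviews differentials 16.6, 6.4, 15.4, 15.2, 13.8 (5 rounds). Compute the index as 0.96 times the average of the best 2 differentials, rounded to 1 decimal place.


All differentials: 16.6, 6.4, 15.4, 15.2, 13.8
Sorted: 6.4, 13.8, 15.2, 15.4, 16.6
Best 2: 6.4, 13.8
Average of best = 20.2 / 2 = 10.1
Raw index = 10.1 * 0.96 = 9.696
Handicap index = round(9.696, 1) = 9.7

9.7


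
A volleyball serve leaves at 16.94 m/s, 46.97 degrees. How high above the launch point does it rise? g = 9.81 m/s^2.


H = (v*sin(theta))^2 / (2*g)
vy = v*sin(theta) = 16.94 * sin(46.97 deg) = 12.3831 m/s
H = vy^2 / (2*g) = 153.3407 / (2*9.81)
H = 153.3407 / 19.62 = 7.8155 m

7.8155 m


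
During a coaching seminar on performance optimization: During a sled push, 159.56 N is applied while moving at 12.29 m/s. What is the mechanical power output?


P = F * v
P = 159.56 * 12.29
P = 1960.9924 W

1960.9924 W


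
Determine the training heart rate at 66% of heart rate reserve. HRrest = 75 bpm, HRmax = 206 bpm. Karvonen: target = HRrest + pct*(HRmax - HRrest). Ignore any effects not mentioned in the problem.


Target = HRrest + pct*(HRmax - HRrest)
Heart rate reserve = HRmax - HRrest = 206 - 75 = 131 bpm
Fraction = 66% = 0.66
Target = 75 + 0.66 * 131
Target = 75 + 86.46 = 161.46 bpm

161.46 bpm


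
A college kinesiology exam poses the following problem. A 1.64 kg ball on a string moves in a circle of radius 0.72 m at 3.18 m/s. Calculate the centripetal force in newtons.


Fc = m * v^2 / r
v^2 = 3.18^2 = 10.1124
Fc = 1.64 * 10.1124 / 0.72
Fc = 16.5843 / 0.72 = 23.0338 N

23.0338 N


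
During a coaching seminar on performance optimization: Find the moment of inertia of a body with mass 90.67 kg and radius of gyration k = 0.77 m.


I = m * k^2
I = 90.67 * 0.77^2
I = 90.67 * 0.5929 = 53.7582 kg*m^2

53.7582 kg*m^2


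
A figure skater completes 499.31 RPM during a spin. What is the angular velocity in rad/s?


omega = RPM * 2 * pi / 60
omega = 499.31 * 2 * 3.14159 / 60
omega = 3137.2573 / 60 = 52.2876 rad/s

52.2876 rad/s


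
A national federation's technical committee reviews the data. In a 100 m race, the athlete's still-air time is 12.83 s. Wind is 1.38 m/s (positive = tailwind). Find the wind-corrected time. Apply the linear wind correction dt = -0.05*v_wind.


dt = -0.05 * v_wind = -0.05 * 1.38 = -0.069 s
t_corrected = t_still + dt = 12.83 + (-0.069)
t_corrected = 12.761 s

12.761 s


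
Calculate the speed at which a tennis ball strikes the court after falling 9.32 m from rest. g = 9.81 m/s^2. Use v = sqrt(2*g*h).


v = sqrt(2 * g * h)
v = sqrt(2 * 9.81 * 9.32)
v = sqrt(182.8584) = 13.5225 m/s

13.5225 m/s


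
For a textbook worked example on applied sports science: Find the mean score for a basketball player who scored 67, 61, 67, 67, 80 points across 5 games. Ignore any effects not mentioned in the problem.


Average = sum / n
Sum = 342
Average = 342 / 5 = 68.4

68.4


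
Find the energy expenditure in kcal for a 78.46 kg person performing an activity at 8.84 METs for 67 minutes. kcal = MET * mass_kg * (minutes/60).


kcal = MET * mass * time_hr
Convert time: 67 min = 1.1167 hr
kcal = 8.84 * 78.46 * 1.1167
kcal = 774.5048 kcal

774.5048 kcal


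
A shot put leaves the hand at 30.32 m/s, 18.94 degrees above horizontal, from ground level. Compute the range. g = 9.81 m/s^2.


R = v^2 * sin(2*theta) / g
Convert angle to radians: theta = 18.94 deg = 0.3306 rad
sin(2*theta) = sin(0.6611) = 0.614
R = 30.32^2 * 0.614 / 9.81
R = 919.3024 * 0.614 / 9.81 = 57.5393 m

57.5393 m


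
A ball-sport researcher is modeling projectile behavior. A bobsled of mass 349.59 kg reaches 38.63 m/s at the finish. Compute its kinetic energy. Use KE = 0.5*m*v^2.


KE = 0.5 * m * v^2
KE = 0.5 * 349.59 * 38.63^2
KE = 0.5 * 349.59 * 1492.2769 = 260842.5407 J

260842.5407 J


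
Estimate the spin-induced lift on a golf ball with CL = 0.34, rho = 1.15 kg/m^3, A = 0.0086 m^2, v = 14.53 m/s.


FM = 0.5 * CL * rho * A * v^2
FM = 0.5 * 0.34 * 1.15 * 0.0086 * 14.53^2
v^2 = 211.1209
FM = 0.5 * 0.34 * 1.15 * 0.0086 * 211.1209 = 0.355 N

0.355 N


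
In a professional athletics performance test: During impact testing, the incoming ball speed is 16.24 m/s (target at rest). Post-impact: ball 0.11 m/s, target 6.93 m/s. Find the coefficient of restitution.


e = (v2_after - v1_after) / (v1_before - v2_before)
Numerator = 6.93 - 0.11 = 6.82
Denominator = 16.24 - 0 = 16.24
e = 6.82 / 16.24 = 0.42

0.42


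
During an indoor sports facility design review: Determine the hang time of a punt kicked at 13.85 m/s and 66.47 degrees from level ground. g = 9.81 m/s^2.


T = 2*v*sin(theta)/g
sin(theta) = sin(66.47 deg) = 0.9169
T = 2*13.85*0.9169 / 9.81
T = 25.3968 / 9.81 = 2.5889 s

2.5889 s


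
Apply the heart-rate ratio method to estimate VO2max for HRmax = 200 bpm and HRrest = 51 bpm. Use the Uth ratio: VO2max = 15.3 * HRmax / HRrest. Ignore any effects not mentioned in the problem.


VO2max = 15.3 * HRmax / HRrest
VO2max = 15.3 * 200 / 51
VO2max = 3060 / 51 = 60 mL/kg/min

60 mL/kg/min


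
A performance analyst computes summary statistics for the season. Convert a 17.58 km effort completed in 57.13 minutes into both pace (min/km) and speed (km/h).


Pace = time / distance = 57.13 min / 17.58 km = 3.2497 min/km
Speed = distance / time_in_hours = 17.58 / 0.9522 hr
Speed = 18.4632 km/h

3.2497 min/km, 18.4632 km/h


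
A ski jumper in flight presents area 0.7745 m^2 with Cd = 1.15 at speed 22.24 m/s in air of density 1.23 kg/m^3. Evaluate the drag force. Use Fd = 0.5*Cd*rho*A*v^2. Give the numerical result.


Fd = 0.5 * Cd * rho * A * v^2
Fd = 0.5 * 1.15 * 1.23 * 0.7745 * 22.24^2
v^2 = 494.6176
Fd = 0.5 * 1.15 * 1.23 * 0.7745 * 494.6176 = 270.9343 N

270.9343 N


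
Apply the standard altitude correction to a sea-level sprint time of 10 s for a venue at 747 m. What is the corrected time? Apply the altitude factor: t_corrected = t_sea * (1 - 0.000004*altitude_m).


Correction factor = 1 - 0.000004 * 747 = 0.997012
t_corrected = t_sea * factor = 10 * 0.997012
t_corrected = 9.9701 s

9.9701 s


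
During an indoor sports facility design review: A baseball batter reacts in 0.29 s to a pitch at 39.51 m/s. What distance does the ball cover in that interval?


d = v * t
d = 39.51 * 0.29
d = 11.4579 m

11.4579 m


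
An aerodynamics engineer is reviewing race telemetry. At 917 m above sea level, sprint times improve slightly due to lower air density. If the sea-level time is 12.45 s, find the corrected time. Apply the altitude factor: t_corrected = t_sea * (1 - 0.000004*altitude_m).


Correction factor = 1 - 0.000004 * 917 = 0.996332
t_corrected = t_sea * factor = 12.45 * 0.996332
t_corrected = 12.4043 s

12.4043 s


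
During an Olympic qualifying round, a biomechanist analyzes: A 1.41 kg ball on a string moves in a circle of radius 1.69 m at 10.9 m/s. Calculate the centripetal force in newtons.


Fc = m * v^2 / r
v^2 = 10.9^2 = 118.81
Fc = 1.41 * 118.81 / 1.69
Fc = 167.5221 / 1.69 = 99.1255 N

99.1255 N


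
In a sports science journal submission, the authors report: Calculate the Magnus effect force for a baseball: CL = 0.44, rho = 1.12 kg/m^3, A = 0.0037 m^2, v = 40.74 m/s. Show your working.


FM = 0.5 * CL * rho * A * v^2
FM = 0.5 * 0.44 * 1.12 * 0.0037 * 40.74^2
v^2 = 1659.7476
FM = 0.5 * 0.44 * 1.12 * 0.0037 * 1659.7476 = 1.5132 N

1.5132 N
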